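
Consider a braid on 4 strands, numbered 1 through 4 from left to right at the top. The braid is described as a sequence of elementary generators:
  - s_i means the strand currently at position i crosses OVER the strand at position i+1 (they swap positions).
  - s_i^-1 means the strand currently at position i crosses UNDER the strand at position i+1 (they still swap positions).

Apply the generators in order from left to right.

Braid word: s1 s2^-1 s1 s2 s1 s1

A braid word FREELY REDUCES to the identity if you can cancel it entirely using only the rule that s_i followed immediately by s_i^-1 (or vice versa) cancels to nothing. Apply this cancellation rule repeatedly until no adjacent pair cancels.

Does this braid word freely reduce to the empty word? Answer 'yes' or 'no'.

Answer: no

Derivation:
Gen 1 (s1): push. Stack: [s1]
Gen 2 (s2^-1): push. Stack: [s1 s2^-1]
Gen 3 (s1): push. Stack: [s1 s2^-1 s1]
Gen 4 (s2): push. Stack: [s1 s2^-1 s1 s2]
Gen 5 (s1): push. Stack: [s1 s2^-1 s1 s2 s1]
Gen 6 (s1): push. Stack: [s1 s2^-1 s1 s2 s1 s1]
Reduced word: s1 s2^-1 s1 s2 s1 s1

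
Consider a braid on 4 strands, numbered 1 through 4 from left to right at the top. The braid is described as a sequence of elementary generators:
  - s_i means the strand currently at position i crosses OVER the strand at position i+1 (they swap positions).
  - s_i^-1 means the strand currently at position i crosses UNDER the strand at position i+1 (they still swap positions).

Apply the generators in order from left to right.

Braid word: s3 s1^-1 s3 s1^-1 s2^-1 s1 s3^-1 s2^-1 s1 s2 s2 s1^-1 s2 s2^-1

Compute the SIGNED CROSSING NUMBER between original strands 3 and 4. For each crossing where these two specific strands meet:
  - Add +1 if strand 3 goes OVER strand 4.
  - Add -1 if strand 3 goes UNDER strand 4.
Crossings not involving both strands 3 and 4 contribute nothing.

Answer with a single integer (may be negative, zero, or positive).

Gen 1: 3 over 4. Both 3&4? yes. Contrib: +1. Sum: 1
Gen 2: crossing 1x2. Both 3&4? no. Sum: 1
Gen 3: 4 over 3. Both 3&4? yes. Contrib: -1. Sum: 0
Gen 4: crossing 2x1. Both 3&4? no. Sum: 0
Gen 5: crossing 2x3. Both 3&4? no. Sum: 0
Gen 6: crossing 1x3. Both 3&4? no. Sum: 0
Gen 7: crossing 2x4. Both 3&4? no. Sum: 0
Gen 8: crossing 1x4. Both 3&4? no. Sum: 0
Gen 9: 3 over 4. Both 3&4? yes. Contrib: +1. Sum: 1
Gen 10: crossing 3x1. Both 3&4? no. Sum: 1
Gen 11: crossing 1x3. Both 3&4? no. Sum: 1
Gen 12: 4 under 3. Both 3&4? yes. Contrib: +1. Sum: 2
Gen 13: crossing 4x1. Both 3&4? no. Sum: 2
Gen 14: crossing 1x4. Both 3&4? no. Sum: 2

Answer: 2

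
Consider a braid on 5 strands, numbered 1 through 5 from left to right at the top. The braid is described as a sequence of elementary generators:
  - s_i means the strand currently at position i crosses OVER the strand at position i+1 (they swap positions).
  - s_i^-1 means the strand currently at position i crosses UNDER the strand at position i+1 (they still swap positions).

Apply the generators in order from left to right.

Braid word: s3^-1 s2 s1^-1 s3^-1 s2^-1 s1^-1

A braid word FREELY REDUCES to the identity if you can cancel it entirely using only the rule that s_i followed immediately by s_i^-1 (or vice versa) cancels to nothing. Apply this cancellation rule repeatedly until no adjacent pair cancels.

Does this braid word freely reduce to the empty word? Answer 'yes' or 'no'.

Gen 1 (s3^-1): push. Stack: [s3^-1]
Gen 2 (s2): push. Stack: [s3^-1 s2]
Gen 3 (s1^-1): push. Stack: [s3^-1 s2 s1^-1]
Gen 4 (s3^-1): push. Stack: [s3^-1 s2 s1^-1 s3^-1]
Gen 5 (s2^-1): push. Stack: [s3^-1 s2 s1^-1 s3^-1 s2^-1]
Gen 6 (s1^-1): push. Stack: [s3^-1 s2 s1^-1 s3^-1 s2^-1 s1^-1]
Reduced word: s3^-1 s2 s1^-1 s3^-1 s2^-1 s1^-1

Answer: no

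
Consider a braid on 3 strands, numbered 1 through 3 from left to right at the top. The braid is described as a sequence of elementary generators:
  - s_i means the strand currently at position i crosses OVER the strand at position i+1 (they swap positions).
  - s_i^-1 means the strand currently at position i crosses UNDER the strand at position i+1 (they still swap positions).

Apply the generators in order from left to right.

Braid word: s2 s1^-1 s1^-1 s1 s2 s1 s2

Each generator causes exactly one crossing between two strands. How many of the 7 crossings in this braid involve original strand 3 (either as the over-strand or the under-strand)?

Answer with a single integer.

Answer: 6

Derivation:
Gen 1: crossing 2x3. Involves strand 3? yes. Count so far: 1
Gen 2: crossing 1x3. Involves strand 3? yes. Count so far: 2
Gen 3: crossing 3x1. Involves strand 3? yes. Count so far: 3
Gen 4: crossing 1x3. Involves strand 3? yes. Count so far: 4
Gen 5: crossing 1x2. Involves strand 3? no. Count so far: 4
Gen 6: crossing 3x2. Involves strand 3? yes. Count so far: 5
Gen 7: crossing 3x1. Involves strand 3? yes. Count so far: 6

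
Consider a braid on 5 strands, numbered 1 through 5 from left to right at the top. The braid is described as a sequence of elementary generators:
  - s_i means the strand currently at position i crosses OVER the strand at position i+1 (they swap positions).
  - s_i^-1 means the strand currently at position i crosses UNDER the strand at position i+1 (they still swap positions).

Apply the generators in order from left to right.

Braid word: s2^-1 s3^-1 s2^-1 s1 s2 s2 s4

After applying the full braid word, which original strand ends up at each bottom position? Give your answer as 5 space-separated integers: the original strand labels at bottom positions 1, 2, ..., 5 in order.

Answer: 4 1 3 5 2

Derivation:
Gen 1 (s2^-1): strand 2 crosses under strand 3. Perm now: [1 3 2 4 5]
Gen 2 (s3^-1): strand 2 crosses under strand 4. Perm now: [1 3 4 2 5]
Gen 3 (s2^-1): strand 3 crosses under strand 4. Perm now: [1 4 3 2 5]
Gen 4 (s1): strand 1 crosses over strand 4. Perm now: [4 1 3 2 5]
Gen 5 (s2): strand 1 crosses over strand 3. Perm now: [4 3 1 2 5]
Gen 6 (s2): strand 3 crosses over strand 1. Perm now: [4 1 3 2 5]
Gen 7 (s4): strand 2 crosses over strand 5. Perm now: [4 1 3 5 2]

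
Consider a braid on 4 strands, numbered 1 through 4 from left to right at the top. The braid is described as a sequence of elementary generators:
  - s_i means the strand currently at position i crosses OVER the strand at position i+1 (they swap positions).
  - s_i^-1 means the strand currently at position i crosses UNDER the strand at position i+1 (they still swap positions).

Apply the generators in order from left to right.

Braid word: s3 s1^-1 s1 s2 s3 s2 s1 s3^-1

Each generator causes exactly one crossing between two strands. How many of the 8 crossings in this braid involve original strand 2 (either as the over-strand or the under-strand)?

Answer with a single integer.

Answer: 5

Derivation:
Gen 1: crossing 3x4. Involves strand 2? no. Count so far: 0
Gen 2: crossing 1x2. Involves strand 2? yes. Count so far: 1
Gen 3: crossing 2x1. Involves strand 2? yes. Count so far: 2
Gen 4: crossing 2x4. Involves strand 2? yes. Count so far: 3
Gen 5: crossing 2x3. Involves strand 2? yes. Count so far: 4
Gen 6: crossing 4x3. Involves strand 2? no. Count so far: 4
Gen 7: crossing 1x3. Involves strand 2? no. Count so far: 4
Gen 8: crossing 4x2. Involves strand 2? yes. Count so far: 5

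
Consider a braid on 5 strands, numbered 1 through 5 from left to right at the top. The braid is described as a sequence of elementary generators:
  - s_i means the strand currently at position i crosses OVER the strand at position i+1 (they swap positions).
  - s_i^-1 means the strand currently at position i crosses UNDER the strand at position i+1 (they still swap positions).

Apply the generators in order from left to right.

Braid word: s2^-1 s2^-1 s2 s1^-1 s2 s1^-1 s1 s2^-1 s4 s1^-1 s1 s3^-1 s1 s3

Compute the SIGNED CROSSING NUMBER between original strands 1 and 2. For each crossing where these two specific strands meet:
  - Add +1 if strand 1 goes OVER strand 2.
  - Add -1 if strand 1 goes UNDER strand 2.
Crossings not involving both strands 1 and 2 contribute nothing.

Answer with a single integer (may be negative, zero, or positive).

Answer: 2

Derivation:
Gen 1: crossing 2x3. Both 1&2? no. Sum: 0
Gen 2: crossing 3x2. Both 1&2? no. Sum: 0
Gen 3: crossing 2x3. Both 1&2? no. Sum: 0
Gen 4: crossing 1x3. Both 1&2? no. Sum: 0
Gen 5: 1 over 2. Both 1&2? yes. Contrib: +1. Sum: 1
Gen 6: crossing 3x2. Both 1&2? no. Sum: 1
Gen 7: crossing 2x3. Both 1&2? no. Sum: 1
Gen 8: 2 under 1. Both 1&2? yes. Contrib: +1. Sum: 2
Gen 9: crossing 4x5. Both 1&2? no. Sum: 2
Gen 10: crossing 3x1. Both 1&2? no. Sum: 2
Gen 11: crossing 1x3. Both 1&2? no. Sum: 2
Gen 12: crossing 2x5. Both 1&2? no. Sum: 2
Gen 13: crossing 3x1. Both 1&2? no. Sum: 2
Gen 14: crossing 5x2. Both 1&2? no. Sum: 2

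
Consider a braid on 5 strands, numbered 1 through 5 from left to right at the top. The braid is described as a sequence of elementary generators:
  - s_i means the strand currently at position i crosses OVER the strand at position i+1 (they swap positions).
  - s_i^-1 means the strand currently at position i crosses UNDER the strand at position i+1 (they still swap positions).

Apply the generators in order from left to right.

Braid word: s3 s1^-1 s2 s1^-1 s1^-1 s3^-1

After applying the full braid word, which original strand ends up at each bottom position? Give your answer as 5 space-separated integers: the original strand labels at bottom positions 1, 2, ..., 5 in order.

Gen 1 (s3): strand 3 crosses over strand 4. Perm now: [1 2 4 3 5]
Gen 2 (s1^-1): strand 1 crosses under strand 2. Perm now: [2 1 4 3 5]
Gen 3 (s2): strand 1 crosses over strand 4. Perm now: [2 4 1 3 5]
Gen 4 (s1^-1): strand 2 crosses under strand 4. Perm now: [4 2 1 3 5]
Gen 5 (s1^-1): strand 4 crosses under strand 2. Perm now: [2 4 1 3 5]
Gen 6 (s3^-1): strand 1 crosses under strand 3. Perm now: [2 4 3 1 5]

Answer: 2 4 3 1 5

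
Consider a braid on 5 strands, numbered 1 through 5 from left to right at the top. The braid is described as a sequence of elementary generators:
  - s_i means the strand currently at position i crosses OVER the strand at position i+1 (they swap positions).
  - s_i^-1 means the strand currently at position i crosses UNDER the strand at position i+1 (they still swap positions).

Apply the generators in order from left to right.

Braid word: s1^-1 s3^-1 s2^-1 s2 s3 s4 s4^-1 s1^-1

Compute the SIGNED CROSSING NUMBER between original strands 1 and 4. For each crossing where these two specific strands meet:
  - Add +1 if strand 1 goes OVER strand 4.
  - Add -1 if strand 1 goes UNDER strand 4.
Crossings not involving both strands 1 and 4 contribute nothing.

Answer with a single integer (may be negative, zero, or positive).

Gen 1: crossing 1x2. Both 1&4? no. Sum: 0
Gen 2: crossing 3x4. Both 1&4? no. Sum: 0
Gen 3: 1 under 4. Both 1&4? yes. Contrib: -1. Sum: -1
Gen 4: 4 over 1. Both 1&4? yes. Contrib: -1. Sum: -2
Gen 5: crossing 4x3. Both 1&4? no. Sum: -2
Gen 6: crossing 4x5. Both 1&4? no. Sum: -2
Gen 7: crossing 5x4. Both 1&4? no. Sum: -2
Gen 8: crossing 2x1. Both 1&4? no. Sum: -2

Answer: -2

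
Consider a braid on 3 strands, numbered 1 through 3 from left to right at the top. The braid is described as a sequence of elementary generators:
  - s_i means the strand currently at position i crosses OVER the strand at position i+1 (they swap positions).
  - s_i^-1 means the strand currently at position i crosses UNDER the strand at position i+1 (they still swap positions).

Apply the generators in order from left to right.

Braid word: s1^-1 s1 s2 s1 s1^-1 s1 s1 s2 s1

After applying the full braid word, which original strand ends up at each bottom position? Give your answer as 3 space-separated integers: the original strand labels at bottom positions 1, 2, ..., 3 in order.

Answer: 2 1 3

Derivation:
Gen 1 (s1^-1): strand 1 crosses under strand 2. Perm now: [2 1 3]
Gen 2 (s1): strand 2 crosses over strand 1. Perm now: [1 2 3]
Gen 3 (s2): strand 2 crosses over strand 3. Perm now: [1 3 2]
Gen 4 (s1): strand 1 crosses over strand 3. Perm now: [3 1 2]
Gen 5 (s1^-1): strand 3 crosses under strand 1. Perm now: [1 3 2]
Gen 6 (s1): strand 1 crosses over strand 3. Perm now: [3 1 2]
Gen 7 (s1): strand 3 crosses over strand 1. Perm now: [1 3 2]
Gen 8 (s2): strand 3 crosses over strand 2. Perm now: [1 2 3]
Gen 9 (s1): strand 1 crosses over strand 2. Perm now: [2 1 3]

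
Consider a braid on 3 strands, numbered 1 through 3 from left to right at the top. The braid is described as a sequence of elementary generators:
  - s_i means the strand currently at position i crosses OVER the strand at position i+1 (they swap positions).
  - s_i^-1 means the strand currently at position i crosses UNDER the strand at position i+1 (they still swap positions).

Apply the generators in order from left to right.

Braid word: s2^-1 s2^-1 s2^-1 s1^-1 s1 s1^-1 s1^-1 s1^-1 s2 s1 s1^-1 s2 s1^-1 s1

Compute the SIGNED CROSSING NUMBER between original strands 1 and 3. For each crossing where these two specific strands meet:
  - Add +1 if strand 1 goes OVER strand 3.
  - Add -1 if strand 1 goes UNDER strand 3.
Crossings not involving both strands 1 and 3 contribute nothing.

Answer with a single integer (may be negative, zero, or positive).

Gen 1: crossing 2x3. Both 1&3? no. Sum: 0
Gen 2: crossing 3x2. Both 1&3? no. Sum: 0
Gen 3: crossing 2x3. Both 1&3? no. Sum: 0
Gen 4: 1 under 3. Both 1&3? yes. Contrib: -1. Sum: -1
Gen 5: 3 over 1. Both 1&3? yes. Contrib: -1. Sum: -2
Gen 6: 1 under 3. Both 1&3? yes. Contrib: -1. Sum: -3
Gen 7: 3 under 1. Both 1&3? yes. Contrib: +1. Sum: -2
Gen 8: 1 under 3. Both 1&3? yes. Contrib: -1. Sum: -3
Gen 9: crossing 1x2. Both 1&3? no. Sum: -3
Gen 10: crossing 3x2. Both 1&3? no. Sum: -3
Gen 11: crossing 2x3. Both 1&3? no. Sum: -3
Gen 12: crossing 2x1. Both 1&3? no. Sum: -3
Gen 13: 3 under 1. Both 1&3? yes. Contrib: +1. Sum: -2
Gen 14: 1 over 3. Both 1&3? yes. Contrib: +1. Sum: -1

Answer: -1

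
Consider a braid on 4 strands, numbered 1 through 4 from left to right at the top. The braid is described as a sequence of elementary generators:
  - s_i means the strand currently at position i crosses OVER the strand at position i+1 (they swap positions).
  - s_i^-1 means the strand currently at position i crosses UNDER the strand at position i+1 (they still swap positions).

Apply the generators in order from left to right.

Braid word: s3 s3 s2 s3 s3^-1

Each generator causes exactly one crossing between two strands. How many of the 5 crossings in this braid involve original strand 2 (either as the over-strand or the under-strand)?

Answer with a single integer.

Answer: 3

Derivation:
Gen 1: crossing 3x4. Involves strand 2? no. Count so far: 0
Gen 2: crossing 4x3. Involves strand 2? no. Count so far: 0
Gen 3: crossing 2x3. Involves strand 2? yes. Count so far: 1
Gen 4: crossing 2x4. Involves strand 2? yes. Count so far: 2
Gen 5: crossing 4x2. Involves strand 2? yes. Count so far: 3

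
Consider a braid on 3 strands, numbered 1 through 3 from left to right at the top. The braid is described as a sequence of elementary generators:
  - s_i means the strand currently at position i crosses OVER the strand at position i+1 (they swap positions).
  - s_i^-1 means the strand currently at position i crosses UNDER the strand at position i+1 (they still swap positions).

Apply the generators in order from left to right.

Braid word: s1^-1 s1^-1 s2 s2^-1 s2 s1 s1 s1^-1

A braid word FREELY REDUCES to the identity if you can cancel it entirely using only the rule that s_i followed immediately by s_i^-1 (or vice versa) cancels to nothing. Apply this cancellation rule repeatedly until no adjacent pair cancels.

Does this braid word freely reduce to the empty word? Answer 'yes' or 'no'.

Answer: no

Derivation:
Gen 1 (s1^-1): push. Stack: [s1^-1]
Gen 2 (s1^-1): push. Stack: [s1^-1 s1^-1]
Gen 3 (s2): push. Stack: [s1^-1 s1^-1 s2]
Gen 4 (s2^-1): cancels prior s2. Stack: [s1^-1 s1^-1]
Gen 5 (s2): push. Stack: [s1^-1 s1^-1 s2]
Gen 6 (s1): push. Stack: [s1^-1 s1^-1 s2 s1]
Gen 7 (s1): push. Stack: [s1^-1 s1^-1 s2 s1 s1]
Gen 8 (s1^-1): cancels prior s1. Stack: [s1^-1 s1^-1 s2 s1]
Reduced word: s1^-1 s1^-1 s2 s1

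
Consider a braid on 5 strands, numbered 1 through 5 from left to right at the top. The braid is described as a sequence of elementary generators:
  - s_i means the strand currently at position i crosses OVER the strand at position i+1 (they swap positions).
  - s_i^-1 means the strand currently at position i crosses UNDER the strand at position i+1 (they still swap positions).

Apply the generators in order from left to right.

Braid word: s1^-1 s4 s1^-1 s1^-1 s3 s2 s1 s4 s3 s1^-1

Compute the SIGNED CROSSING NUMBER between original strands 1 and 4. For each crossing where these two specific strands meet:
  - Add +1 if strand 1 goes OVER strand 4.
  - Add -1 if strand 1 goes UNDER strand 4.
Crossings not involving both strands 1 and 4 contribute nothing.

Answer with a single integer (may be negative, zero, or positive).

Gen 1: crossing 1x2. Both 1&4? no. Sum: 0
Gen 2: crossing 4x5. Both 1&4? no. Sum: 0
Gen 3: crossing 2x1. Both 1&4? no. Sum: 0
Gen 4: crossing 1x2. Both 1&4? no. Sum: 0
Gen 5: crossing 3x5. Both 1&4? no. Sum: 0
Gen 6: crossing 1x5. Both 1&4? no. Sum: 0
Gen 7: crossing 2x5. Both 1&4? no. Sum: 0
Gen 8: crossing 3x4. Both 1&4? no. Sum: 0
Gen 9: 1 over 4. Both 1&4? yes. Contrib: +1. Sum: 1
Gen 10: crossing 5x2. Both 1&4? no. Sum: 1

Answer: 1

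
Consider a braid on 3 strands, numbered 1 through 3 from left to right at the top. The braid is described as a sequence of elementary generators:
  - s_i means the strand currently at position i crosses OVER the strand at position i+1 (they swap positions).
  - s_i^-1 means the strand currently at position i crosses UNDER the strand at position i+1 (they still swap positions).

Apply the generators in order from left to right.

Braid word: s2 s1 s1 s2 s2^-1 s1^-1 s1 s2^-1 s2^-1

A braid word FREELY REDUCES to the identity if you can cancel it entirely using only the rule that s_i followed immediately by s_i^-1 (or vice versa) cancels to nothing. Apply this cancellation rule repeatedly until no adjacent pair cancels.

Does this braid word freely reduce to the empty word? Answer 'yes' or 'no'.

Answer: no

Derivation:
Gen 1 (s2): push. Stack: [s2]
Gen 2 (s1): push. Stack: [s2 s1]
Gen 3 (s1): push. Stack: [s2 s1 s1]
Gen 4 (s2): push. Stack: [s2 s1 s1 s2]
Gen 5 (s2^-1): cancels prior s2. Stack: [s2 s1 s1]
Gen 6 (s1^-1): cancels prior s1. Stack: [s2 s1]
Gen 7 (s1): push. Stack: [s2 s1 s1]
Gen 8 (s2^-1): push. Stack: [s2 s1 s1 s2^-1]
Gen 9 (s2^-1): push. Stack: [s2 s1 s1 s2^-1 s2^-1]
Reduced word: s2 s1 s1 s2^-1 s2^-1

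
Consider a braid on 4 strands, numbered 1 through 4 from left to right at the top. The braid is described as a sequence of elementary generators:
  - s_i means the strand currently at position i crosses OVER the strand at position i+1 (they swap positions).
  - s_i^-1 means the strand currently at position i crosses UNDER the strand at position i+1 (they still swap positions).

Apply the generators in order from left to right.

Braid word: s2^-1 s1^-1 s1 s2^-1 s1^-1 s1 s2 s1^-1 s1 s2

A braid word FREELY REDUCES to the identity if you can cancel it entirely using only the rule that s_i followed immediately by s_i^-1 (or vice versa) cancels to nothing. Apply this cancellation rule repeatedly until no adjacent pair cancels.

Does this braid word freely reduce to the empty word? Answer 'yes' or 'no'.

Gen 1 (s2^-1): push. Stack: [s2^-1]
Gen 2 (s1^-1): push. Stack: [s2^-1 s1^-1]
Gen 3 (s1): cancels prior s1^-1. Stack: [s2^-1]
Gen 4 (s2^-1): push. Stack: [s2^-1 s2^-1]
Gen 5 (s1^-1): push. Stack: [s2^-1 s2^-1 s1^-1]
Gen 6 (s1): cancels prior s1^-1. Stack: [s2^-1 s2^-1]
Gen 7 (s2): cancels prior s2^-1. Stack: [s2^-1]
Gen 8 (s1^-1): push. Stack: [s2^-1 s1^-1]
Gen 9 (s1): cancels prior s1^-1. Stack: [s2^-1]
Gen 10 (s2): cancels prior s2^-1. Stack: []
Reduced word: (empty)

Answer: yes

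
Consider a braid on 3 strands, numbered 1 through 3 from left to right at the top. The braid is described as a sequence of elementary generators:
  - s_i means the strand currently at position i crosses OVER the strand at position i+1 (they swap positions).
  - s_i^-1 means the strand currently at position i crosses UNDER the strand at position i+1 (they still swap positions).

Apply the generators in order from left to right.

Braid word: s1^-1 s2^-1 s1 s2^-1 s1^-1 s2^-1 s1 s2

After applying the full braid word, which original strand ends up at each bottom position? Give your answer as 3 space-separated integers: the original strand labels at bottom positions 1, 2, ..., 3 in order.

Gen 1 (s1^-1): strand 1 crosses under strand 2. Perm now: [2 1 3]
Gen 2 (s2^-1): strand 1 crosses under strand 3. Perm now: [2 3 1]
Gen 3 (s1): strand 2 crosses over strand 3. Perm now: [3 2 1]
Gen 4 (s2^-1): strand 2 crosses under strand 1. Perm now: [3 1 2]
Gen 5 (s1^-1): strand 3 crosses under strand 1. Perm now: [1 3 2]
Gen 6 (s2^-1): strand 3 crosses under strand 2. Perm now: [1 2 3]
Gen 7 (s1): strand 1 crosses over strand 2. Perm now: [2 1 3]
Gen 8 (s2): strand 1 crosses over strand 3. Perm now: [2 3 1]

Answer: 2 3 1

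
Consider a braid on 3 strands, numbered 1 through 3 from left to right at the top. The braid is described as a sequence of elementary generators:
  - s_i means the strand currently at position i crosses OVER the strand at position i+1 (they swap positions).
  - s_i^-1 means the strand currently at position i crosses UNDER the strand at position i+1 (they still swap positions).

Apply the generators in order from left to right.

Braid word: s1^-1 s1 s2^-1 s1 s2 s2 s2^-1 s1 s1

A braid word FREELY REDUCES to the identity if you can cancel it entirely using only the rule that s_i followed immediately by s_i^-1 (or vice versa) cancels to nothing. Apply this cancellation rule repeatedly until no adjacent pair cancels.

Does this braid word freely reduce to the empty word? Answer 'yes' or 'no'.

Gen 1 (s1^-1): push. Stack: [s1^-1]
Gen 2 (s1): cancels prior s1^-1. Stack: []
Gen 3 (s2^-1): push. Stack: [s2^-1]
Gen 4 (s1): push. Stack: [s2^-1 s1]
Gen 5 (s2): push. Stack: [s2^-1 s1 s2]
Gen 6 (s2): push. Stack: [s2^-1 s1 s2 s2]
Gen 7 (s2^-1): cancels prior s2. Stack: [s2^-1 s1 s2]
Gen 8 (s1): push. Stack: [s2^-1 s1 s2 s1]
Gen 9 (s1): push. Stack: [s2^-1 s1 s2 s1 s1]
Reduced word: s2^-1 s1 s2 s1 s1

Answer: no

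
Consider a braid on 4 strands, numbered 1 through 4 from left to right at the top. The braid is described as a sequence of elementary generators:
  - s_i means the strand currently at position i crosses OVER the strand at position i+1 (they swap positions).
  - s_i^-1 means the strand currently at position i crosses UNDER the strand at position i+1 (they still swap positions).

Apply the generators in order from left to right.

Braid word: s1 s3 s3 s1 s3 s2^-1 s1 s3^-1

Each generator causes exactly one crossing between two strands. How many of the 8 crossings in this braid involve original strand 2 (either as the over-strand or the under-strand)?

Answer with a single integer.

Gen 1: crossing 1x2. Involves strand 2? yes. Count so far: 1
Gen 2: crossing 3x4. Involves strand 2? no. Count so far: 1
Gen 3: crossing 4x3. Involves strand 2? no. Count so far: 1
Gen 4: crossing 2x1. Involves strand 2? yes. Count so far: 2
Gen 5: crossing 3x4. Involves strand 2? no. Count so far: 2
Gen 6: crossing 2x4. Involves strand 2? yes. Count so far: 3
Gen 7: crossing 1x4. Involves strand 2? no. Count so far: 3
Gen 8: crossing 2x3. Involves strand 2? yes. Count so far: 4

Answer: 4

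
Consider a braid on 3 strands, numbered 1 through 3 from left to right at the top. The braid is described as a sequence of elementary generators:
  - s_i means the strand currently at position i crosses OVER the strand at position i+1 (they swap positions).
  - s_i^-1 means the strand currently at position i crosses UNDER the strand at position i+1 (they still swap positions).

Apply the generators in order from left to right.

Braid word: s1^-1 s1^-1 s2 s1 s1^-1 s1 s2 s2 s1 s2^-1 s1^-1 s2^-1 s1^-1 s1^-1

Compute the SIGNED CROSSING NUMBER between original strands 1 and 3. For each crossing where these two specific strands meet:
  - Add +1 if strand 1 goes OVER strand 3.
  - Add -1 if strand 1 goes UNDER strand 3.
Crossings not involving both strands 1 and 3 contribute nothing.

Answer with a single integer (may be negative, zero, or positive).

Answer: 1

Derivation:
Gen 1: crossing 1x2. Both 1&3? no. Sum: 0
Gen 2: crossing 2x1. Both 1&3? no. Sum: 0
Gen 3: crossing 2x3. Both 1&3? no. Sum: 0
Gen 4: 1 over 3. Both 1&3? yes. Contrib: +1. Sum: 1
Gen 5: 3 under 1. Both 1&3? yes. Contrib: +1. Sum: 2
Gen 6: 1 over 3. Both 1&3? yes. Contrib: +1. Sum: 3
Gen 7: crossing 1x2. Both 1&3? no. Sum: 3
Gen 8: crossing 2x1. Both 1&3? no. Sum: 3
Gen 9: 3 over 1. Both 1&3? yes. Contrib: -1. Sum: 2
Gen 10: crossing 3x2. Both 1&3? no. Sum: 2
Gen 11: crossing 1x2. Both 1&3? no. Sum: 2
Gen 12: 1 under 3. Both 1&3? yes. Contrib: -1. Sum: 1
Gen 13: crossing 2x3. Both 1&3? no. Sum: 1
Gen 14: crossing 3x2. Both 1&3? no. Sum: 1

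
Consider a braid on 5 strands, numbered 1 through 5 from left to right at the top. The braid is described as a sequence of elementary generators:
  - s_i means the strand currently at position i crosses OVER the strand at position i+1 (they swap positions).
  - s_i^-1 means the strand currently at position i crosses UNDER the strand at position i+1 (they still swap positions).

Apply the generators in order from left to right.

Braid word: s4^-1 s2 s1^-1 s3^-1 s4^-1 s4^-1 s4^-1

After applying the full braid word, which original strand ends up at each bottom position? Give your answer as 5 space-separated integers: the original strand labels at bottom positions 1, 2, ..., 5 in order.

Answer: 3 1 5 4 2

Derivation:
Gen 1 (s4^-1): strand 4 crosses under strand 5. Perm now: [1 2 3 5 4]
Gen 2 (s2): strand 2 crosses over strand 3. Perm now: [1 3 2 5 4]
Gen 3 (s1^-1): strand 1 crosses under strand 3. Perm now: [3 1 2 5 4]
Gen 4 (s3^-1): strand 2 crosses under strand 5. Perm now: [3 1 5 2 4]
Gen 5 (s4^-1): strand 2 crosses under strand 4. Perm now: [3 1 5 4 2]
Gen 6 (s4^-1): strand 4 crosses under strand 2. Perm now: [3 1 5 2 4]
Gen 7 (s4^-1): strand 2 crosses under strand 4. Perm now: [3 1 5 4 2]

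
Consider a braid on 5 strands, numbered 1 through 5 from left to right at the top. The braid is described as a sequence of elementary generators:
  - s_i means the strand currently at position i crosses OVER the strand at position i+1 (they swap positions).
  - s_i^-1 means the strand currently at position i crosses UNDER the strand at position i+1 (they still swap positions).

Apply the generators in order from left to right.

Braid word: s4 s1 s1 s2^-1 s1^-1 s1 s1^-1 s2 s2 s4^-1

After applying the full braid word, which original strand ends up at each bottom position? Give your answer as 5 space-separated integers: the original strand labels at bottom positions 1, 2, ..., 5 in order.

Answer: 3 1 2 4 5

Derivation:
Gen 1 (s4): strand 4 crosses over strand 5. Perm now: [1 2 3 5 4]
Gen 2 (s1): strand 1 crosses over strand 2. Perm now: [2 1 3 5 4]
Gen 3 (s1): strand 2 crosses over strand 1. Perm now: [1 2 3 5 4]
Gen 4 (s2^-1): strand 2 crosses under strand 3. Perm now: [1 3 2 5 4]
Gen 5 (s1^-1): strand 1 crosses under strand 3. Perm now: [3 1 2 5 4]
Gen 6 (s1): strand 3 crosses over strand 1. Perm now: [1 3 2 5 4]
Gen 7 (s1^-1): strand 1 crosses under strand 3. Perm now: [3 1 2 5 4]
Gen 8 (s2): strand 1 crosses over strand 2. Perm now: [3 2 1 5 4]
Gen 9 (s2): strand 2 crosses over strand 1. Perm now: [3 1 2 5 4]
Gen 10 (s4^-1): strand 5 crosses under strand 4. Perm now: [3 1 2 4 5]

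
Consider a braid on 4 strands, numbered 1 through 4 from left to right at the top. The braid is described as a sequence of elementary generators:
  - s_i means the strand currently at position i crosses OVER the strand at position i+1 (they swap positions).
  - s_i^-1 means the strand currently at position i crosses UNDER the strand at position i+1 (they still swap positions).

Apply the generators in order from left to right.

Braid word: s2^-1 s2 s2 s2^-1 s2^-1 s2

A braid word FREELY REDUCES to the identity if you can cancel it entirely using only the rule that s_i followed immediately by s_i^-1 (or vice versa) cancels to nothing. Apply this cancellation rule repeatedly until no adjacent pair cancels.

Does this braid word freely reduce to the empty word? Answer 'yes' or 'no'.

Gen 1 (s2^-1): push. Stack: [s2^-1]
Gen 2 (s2): cancels prior s2^-1. Stack: []
Gen 3 (s2): push. Stack: [s2]
Gen 4 (s2^-1): cancels prior s2. Stack: []
Gen 5 (s2^-1): push. Stack: [s2^-1]
Gen 6 (s2): cancels prior s2^-1. Stack: []
Reduced word: (empty)

Answer: yes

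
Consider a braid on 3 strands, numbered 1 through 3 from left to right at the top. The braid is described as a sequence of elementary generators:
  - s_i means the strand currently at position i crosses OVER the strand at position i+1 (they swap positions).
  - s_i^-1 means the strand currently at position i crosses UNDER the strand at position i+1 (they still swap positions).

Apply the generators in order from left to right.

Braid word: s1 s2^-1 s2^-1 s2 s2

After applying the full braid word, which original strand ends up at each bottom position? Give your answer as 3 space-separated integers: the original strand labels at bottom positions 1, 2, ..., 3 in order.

Answer: 2 1 3

Derivation:
Gen 1 (s1): strand 1 crosses over strand 2. Perm now: [2 1 3]
Gen 2 (s2^-1): strand 1 crosses under strand 3. Perm now: [2 3 1]
Gen 3 (s2^-1): strand 3 crosses under strand 1. Perm now: [2 1 3]
Gen 4 (s2): strand 1 crosses over strand 3. Perm now: [2 3 1]
Gen 5 (s2): strand 3 crosses over strand 1. Perm now: [2 1 3]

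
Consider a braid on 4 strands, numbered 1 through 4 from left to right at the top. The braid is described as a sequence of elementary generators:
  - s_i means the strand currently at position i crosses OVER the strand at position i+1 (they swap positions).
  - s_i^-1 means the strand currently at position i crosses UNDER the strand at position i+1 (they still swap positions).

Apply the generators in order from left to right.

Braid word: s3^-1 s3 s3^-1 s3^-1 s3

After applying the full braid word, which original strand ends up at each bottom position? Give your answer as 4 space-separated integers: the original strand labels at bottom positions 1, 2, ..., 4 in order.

Gen 1 (s3^-1): strand 3 crosses under strand 4. Perm now: [1 2 4 3]
Gen 2 (s3): strand 4 crosses over strand 3. Perm now: [1 2 3 4]
Gen 3 (s3^-1): strand 3 crosses under strand 4. Perm now: [1 2 4 3]
Gen 4 (s3^-1): strand 4 crosses under strand 3. Perm now: [1 2 3 4]
Gen 5 (s3): strand 3 crosses over strand 4. Perm now: [1 2 4 3]

Answer: 1 2 4 3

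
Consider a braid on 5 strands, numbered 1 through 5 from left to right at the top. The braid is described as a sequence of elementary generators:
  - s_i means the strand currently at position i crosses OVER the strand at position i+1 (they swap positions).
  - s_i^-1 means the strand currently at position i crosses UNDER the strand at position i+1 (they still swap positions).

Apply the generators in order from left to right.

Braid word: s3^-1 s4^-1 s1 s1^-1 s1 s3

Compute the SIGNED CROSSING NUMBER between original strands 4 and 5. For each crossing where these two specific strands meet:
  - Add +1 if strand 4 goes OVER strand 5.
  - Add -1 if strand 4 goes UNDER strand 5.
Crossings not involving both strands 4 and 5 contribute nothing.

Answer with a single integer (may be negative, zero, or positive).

Gen 1: crossing 3x4. Both 4&5? no. Sum: 0
Gen 2: crossing 3x5. Both 4&5? no. Sum: 0
Gen 3: crossing 1x2. Both 4&5? no. Sum: 0
Gen 4: crossing 2x1. Both 4&5? no. Sum: 0
Gen 5: crossing 1x2. Both 4&5? no. Sum: 0
Gen 6: 4 over 5. Both 4&5? yes. Contrib: +1. Sum: 1

Answer: 1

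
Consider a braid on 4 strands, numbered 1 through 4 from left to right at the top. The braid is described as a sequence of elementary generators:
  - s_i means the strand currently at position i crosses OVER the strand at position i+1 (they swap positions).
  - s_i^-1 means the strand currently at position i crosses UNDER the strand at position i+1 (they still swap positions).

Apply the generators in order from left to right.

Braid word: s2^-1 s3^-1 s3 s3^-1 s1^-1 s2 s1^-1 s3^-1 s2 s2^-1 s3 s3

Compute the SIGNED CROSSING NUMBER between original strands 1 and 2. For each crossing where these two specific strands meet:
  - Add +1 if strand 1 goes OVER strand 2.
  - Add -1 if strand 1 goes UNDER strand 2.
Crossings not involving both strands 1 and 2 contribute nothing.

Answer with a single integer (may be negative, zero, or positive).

Answer: -1

Derivation:
Gen 1: crossing 2x3. Both 1&2? no. Sum: 0
Gen 2: crossing 2x4. Both 1&2? no. Sum: 0
Gen 3: crossing 4x2. Both 1&2? no. Sum: 0
Gen 4: crossing 2x4. Both 1&2? no. Sum: 0
Gen 5: crossing 1x3. Both 1&2? no. Sum: 0
Gen 6: crossing 1x4. Both 1&2? no. Sum: 0
Gen 7: crossing 3x4. Both 1&2? no. Sum: 0
Gen 8: 1 under 2. Both 1&2? yes. Contrib: -1. Sum: -1
Gen 9: crossing 3x2. Both 1&2? no. Sum: -1
Gen 10: crossing 2x3. Both 1&2? no. Sum: -1
Gen 11: 2 over 1. Both 1&2? yes. Contrib: -1. Sum: -2
Gen 12: 1 over 2. Both 1&2? yes. Contrib: +1. Sum: -1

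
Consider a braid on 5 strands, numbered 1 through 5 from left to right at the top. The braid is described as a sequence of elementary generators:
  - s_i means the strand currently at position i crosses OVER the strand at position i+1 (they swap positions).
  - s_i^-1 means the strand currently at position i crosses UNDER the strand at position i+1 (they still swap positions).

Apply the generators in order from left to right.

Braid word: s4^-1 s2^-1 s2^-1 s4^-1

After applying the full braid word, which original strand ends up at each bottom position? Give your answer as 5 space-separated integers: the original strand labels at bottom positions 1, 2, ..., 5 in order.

Answer: 1 2 3 4 5

Derivation:
Gen 1 (s4^-1): strand 4 crosses under strand 5. Perm now: [1 2 3 5 4]
Gen 2 (s2^-1): strand 2 crosses under strand 3. Perm now: [1 3 2 5 4]
Gen 3 (s2^-1): strand 3 crosses under strand 2. Perm now: [1 2 3 5 4]
Gen 4 (s4^-1): strand 5 crosses under strand 4. Perm now: [1 2 3 4 5]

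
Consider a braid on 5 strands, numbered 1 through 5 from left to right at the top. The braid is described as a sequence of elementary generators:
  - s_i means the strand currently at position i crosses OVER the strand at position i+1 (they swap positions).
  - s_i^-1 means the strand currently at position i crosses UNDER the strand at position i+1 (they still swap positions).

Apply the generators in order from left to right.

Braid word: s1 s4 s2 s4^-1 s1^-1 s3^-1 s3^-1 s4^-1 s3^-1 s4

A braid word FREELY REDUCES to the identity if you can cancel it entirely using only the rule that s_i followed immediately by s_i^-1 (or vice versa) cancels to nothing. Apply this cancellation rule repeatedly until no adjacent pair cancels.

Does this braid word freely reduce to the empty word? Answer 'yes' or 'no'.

Gen 1 (s1): push. Stack: [s1]
Gen 2 (s4): push. Stack: [s1 s4]
Gen 3 (s2): push. Stack: [s1 s4 s2]
Gen 4 (s4^-1): push. Stack: [s1 s4 s2 s4^-1]
Gen 5 (s1^-1): push. Stack: [s1 s4 s2 s4^-1 s1^-1]
Gen 6 (s3^-1): push. Stack: [s1 s4 s2 s4^-1 s1^-1 s3^-1]
Gen 7 (s3^-1): push. Stack: [s1 s4 s2 s4^-1 s1^-1 s3^-1 s3^-1]
Gen 8 (s4^-1): push. Stack: [s1 s4 s2 s4^-1 s1^-1 s3^-1 s3^-1 s4^-1]
Gen 9 (s3^-1): push. Stack: [s1 s4 s2 s4^-1 s1^-1 s3^-1 s3^-1 s4^-1 s3^-1]
Gen 10 (s4): push. Stack: [s1 s4 s2 s4^-1 s1^-1 s3^-1 s3^-1 s4^-1 s3^-1 s4]
Reduced word: s1 s4 s2 s4^-1 s1^-1 s3^-1 s3^-1 s4^-1 s3^-1 s4

Answer: no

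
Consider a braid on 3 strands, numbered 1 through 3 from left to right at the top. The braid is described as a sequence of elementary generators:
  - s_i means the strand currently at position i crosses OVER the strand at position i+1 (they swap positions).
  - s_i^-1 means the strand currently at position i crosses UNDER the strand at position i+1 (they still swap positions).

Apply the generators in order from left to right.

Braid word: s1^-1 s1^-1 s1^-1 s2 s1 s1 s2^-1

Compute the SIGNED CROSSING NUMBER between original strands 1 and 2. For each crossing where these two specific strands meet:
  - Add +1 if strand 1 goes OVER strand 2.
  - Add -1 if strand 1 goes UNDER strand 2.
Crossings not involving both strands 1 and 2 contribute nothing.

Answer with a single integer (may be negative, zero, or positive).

Answer: -1

Derivation:
Gen 1: 1 under 2. Both 1&2? yes. Contrib: -1. Sum: -1
Gen 2: 2 under 1. Both 1&2? yes. Contrib: +1. Sum: 0
Gen 3: 1 under 2. Both 1&2? yes. Contrib: -1. Sum: -1
Gen 4: crossing 1x3. Both 1&2? no. Sum: -1
Gen 5: crossing 2x3. Both 1&2? no. Sum: -1
Gen 6: crossing 3x2. Both 1&2? no. Sum: -1
Gen 7: crossing 3x1. Both 1&2? no. Sum: -1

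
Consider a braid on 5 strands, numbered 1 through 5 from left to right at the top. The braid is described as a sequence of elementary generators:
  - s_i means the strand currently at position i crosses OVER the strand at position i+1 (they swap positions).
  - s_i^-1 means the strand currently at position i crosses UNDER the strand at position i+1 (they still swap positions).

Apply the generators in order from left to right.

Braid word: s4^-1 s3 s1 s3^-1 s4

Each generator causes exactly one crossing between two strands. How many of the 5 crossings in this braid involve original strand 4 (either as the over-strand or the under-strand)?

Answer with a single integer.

Gen 1: crossing 4x5. Involves strand 4? yes. Count so far: 1
Gen 2: crossing 3x5. Involves strand 4? no. Count so far: 1
Gen 3: crossing 1x2. Involves strand 4? no. Count so far: 1
Gen 4: crossing 5x3. Involves strand 4? no. Count so far: 1
Gen 5: crossing 5x4. Involves strand 4? yes. Count so far: 2

Answer: 2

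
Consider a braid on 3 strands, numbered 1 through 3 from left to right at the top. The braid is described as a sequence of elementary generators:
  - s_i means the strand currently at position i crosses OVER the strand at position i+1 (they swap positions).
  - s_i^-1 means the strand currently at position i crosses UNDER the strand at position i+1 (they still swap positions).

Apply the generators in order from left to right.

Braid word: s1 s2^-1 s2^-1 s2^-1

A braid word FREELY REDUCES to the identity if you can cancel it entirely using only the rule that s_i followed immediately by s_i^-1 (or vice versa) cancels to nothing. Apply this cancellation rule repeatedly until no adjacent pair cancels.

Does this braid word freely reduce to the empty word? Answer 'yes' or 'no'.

Gen 1 (s1): push. Stack: [s1]
Gen 2 (s2^-1): push. Stack: [s1 s2^-1]
Gen 3 (s2^-1): push. Stack: [s1 s2^-1 s2^-1]
Gen 4 (s2^-1): push. Stack: [s1 s2^-1 s2^-1 s2^-1]
Reduced word: s1 s2^-1 s2^-1 s2^-1

Answer: no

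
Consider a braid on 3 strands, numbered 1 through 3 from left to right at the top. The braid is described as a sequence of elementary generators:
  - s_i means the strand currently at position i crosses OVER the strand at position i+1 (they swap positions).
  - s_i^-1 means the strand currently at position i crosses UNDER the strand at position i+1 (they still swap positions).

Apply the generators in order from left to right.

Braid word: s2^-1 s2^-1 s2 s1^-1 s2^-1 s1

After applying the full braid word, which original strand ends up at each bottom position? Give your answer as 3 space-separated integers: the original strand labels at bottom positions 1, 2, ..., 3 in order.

Gen 1 (s2^-1): strand 2 crosses under strand 3. Perm now: [1 3 2]
Gen 2 (s2^-1): strand 3 crosses under strand 2. Perm now: [1 2 3]
Gen 3 (s2): strand 2 crosses over strand 3. Perm now: [1 3 2]
Gen 4 (s1^-1): strand 1 crosses under strand 3. Perm now: [3 1 2]
Gen 5 (s2^-1): strand 1 crosses under strand 2. Perm now: [3 2 1]
Gen 6 (s1): strand 3 crosses over strand 2. Perm now: [2 3 1]

Answer: 2 3 1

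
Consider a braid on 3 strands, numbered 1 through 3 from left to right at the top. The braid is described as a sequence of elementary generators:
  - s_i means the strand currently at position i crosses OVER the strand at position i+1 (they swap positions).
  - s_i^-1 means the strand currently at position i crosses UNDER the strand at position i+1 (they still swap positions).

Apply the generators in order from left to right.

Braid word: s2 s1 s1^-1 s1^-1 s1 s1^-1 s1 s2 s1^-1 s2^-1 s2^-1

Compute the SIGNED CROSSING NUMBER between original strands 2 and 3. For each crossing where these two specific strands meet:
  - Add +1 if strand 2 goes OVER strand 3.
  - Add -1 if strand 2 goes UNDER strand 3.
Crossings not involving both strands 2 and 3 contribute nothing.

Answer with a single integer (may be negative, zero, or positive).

Answer: 0

Derivation:
Gen 1: 2 over 3. Both 2&3? yes. Contrib: +1. Sum: 1
Gen 2: crossing 1x3. Both 2&3? no. Sum: 1
Gen 3: crossing 3x1. Both 2&3? no. Sum: 1
Gen 4: crossing 1x3. Both 2&3? no. Sum: 1
Gen 5: crossing 3x1. Both 2&3? no. Sum: 1
Gen 6: crossing 1x3. Both 2&3? no. Sum: 1
Gen 7: crossing 3x1. Both 2&3? no. Sum: 1
Gen 8: 3 over 2. Both 2&3? yes. Contrib: -1. Sum: 0
Gen 9: crossing 1x2. Both 2&3? no. Sum: 0
Gen 10: crossing 1x3. Both 2&3? no. Sum: 0
Gen 11: crossing 3x1. Both 2&3? no. Sum: 0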